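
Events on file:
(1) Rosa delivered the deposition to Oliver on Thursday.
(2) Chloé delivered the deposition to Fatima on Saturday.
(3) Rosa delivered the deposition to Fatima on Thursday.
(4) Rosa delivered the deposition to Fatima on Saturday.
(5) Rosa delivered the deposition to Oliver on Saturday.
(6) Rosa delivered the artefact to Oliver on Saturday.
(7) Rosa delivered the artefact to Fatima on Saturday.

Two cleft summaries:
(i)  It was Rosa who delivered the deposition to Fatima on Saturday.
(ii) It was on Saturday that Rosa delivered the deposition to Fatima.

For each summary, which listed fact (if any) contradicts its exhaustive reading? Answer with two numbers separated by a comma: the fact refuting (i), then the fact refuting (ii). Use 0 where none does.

2, 3

(i): focus "Rosa". Looking for same thing, recipient, setting (the deposition / Fatima / on Saturday) with some other agent — fact (2) has Chloé there. Refuted.
(ii): focus "on Saturday". Looking for same agent, thing, recipient (Rosa / the deposition / Fatima) with some other setting — fact (3) has on Thursday there. Refuted.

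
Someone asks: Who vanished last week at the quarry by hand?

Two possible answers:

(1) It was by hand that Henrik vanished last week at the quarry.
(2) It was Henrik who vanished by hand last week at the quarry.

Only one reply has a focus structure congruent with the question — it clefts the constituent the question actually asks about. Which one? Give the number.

The question word "who" targets the subject (agent).
Option (1) clefts "by hand" — the manner, not what was asked.
Option (2) clefts "Henrik" — that matches what the question asks about.
So the congruent reply is (2).

2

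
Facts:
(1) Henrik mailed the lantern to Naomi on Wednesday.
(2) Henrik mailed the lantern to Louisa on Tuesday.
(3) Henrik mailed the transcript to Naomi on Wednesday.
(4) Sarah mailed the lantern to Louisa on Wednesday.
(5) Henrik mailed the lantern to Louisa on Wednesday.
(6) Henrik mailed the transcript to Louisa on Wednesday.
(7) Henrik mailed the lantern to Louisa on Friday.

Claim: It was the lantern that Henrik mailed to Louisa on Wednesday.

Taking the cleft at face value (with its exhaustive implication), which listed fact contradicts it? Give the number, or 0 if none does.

6

The cleft puts "the lantern" in focus and presupposes the open proposition with same agent, recipient, setting (Henrik / Louisa / on Wednesday).
Exhaustivity: the lantern is the only thing satisfying that background.
But fact (6) also has same agent, recipient, setting (Henrik / Louisa / on Wednesday), with thing = the transcript — so the exhaustive reading fails.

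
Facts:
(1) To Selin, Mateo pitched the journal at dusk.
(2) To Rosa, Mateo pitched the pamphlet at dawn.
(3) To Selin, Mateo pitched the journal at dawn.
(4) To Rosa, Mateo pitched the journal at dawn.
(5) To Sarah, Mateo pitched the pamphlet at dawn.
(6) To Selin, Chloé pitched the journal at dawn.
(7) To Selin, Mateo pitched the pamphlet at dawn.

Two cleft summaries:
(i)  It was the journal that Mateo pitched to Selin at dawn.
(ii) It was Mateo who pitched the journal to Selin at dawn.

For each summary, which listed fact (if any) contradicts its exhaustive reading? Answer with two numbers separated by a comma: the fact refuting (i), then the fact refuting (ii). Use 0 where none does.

Summary (i) focuses "the journal" (the thing); background Mateo as agent and Selin as recipient and at dawn as setting. Fact (7) matches that background with thing = the pamphlet — refutes (i).
Summary (ii) focuses "Mateo" (the agent); background the journal as thing and Selin as recipient and at dawn as setting. Fact (6) matches that background with agent = Chloé — refutes (ii).

7, 6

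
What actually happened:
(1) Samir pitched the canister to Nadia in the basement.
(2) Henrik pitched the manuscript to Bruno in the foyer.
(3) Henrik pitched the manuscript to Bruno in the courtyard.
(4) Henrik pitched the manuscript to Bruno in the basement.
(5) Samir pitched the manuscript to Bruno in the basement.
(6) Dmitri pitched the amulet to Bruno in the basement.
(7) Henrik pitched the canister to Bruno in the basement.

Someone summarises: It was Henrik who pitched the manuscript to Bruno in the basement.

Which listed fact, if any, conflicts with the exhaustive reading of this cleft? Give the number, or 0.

5

The cleft puts "Henrik" in focus and presupposes the open proposition with thing = the manuscript, recipient = Bruno, setting = in the basement.
The exhaustive reading says no other agent fits that background.
But fact (5) also has thing = the manuscript, recipient = Bruno, setting = in the basement, with agent = Samir — so the exhaustive reading fails.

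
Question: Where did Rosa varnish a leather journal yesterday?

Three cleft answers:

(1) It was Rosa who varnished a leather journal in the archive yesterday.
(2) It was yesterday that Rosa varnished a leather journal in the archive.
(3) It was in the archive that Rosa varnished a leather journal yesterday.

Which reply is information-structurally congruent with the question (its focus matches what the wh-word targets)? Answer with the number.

3

The question word "where" targets the location.
Option (1) clefts "Rosa" — the subject (agent), not what was asked.
Option (2) clefts "yesterday" — the time, not what was asked.
Option (3) clefts "in the archive" — that matches what the question asks about.
So the congruent reply is (3).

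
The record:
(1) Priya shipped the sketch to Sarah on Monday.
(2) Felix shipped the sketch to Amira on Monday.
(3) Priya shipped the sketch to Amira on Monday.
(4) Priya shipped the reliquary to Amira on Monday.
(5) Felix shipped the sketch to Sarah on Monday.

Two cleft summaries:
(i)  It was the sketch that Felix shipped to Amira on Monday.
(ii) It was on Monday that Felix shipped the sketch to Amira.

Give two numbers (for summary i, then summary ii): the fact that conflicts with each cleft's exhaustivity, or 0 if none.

0, 0

Summary (i) focuses "the sketch" (the thing); background agent = Felix, recipient = Amira, setting = on Monday. No fact matches that background with a different thing, so 0.
Summary (ii) focuses "on Monday" (the setting); background agent = Felix, thing = the sketch, recipient = Amira. No fact matches that background with a different setting, so 0.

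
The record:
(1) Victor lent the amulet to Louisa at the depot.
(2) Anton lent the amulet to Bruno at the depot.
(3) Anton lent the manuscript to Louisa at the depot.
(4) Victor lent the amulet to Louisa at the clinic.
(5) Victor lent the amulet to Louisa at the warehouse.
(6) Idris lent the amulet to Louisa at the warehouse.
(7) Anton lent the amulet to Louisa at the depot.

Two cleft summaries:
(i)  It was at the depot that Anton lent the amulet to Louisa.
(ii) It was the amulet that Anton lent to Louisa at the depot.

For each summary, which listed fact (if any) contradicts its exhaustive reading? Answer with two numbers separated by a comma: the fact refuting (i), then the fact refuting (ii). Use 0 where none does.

Summary (i) focuses "at the depot" (the setting); background Anton as agent and the amulet as thing and Louisa as recipient. No fact matches that background with a different setting, so 0.
Summary (ii) focuses "the amulet" (the thing); background Anton as agent and Louisa as recipient and at the depot as setting. Fact (3) matches that background with thing = the manuscript — refutes (ii).

0, 3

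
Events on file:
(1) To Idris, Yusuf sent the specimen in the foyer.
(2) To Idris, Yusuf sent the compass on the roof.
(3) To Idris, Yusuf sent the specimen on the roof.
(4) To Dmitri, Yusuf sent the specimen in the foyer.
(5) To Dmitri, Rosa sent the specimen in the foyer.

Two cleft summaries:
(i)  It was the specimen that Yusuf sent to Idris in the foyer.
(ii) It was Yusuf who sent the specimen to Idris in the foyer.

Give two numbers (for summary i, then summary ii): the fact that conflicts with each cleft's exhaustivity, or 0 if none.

0, 0

(i): focus "the specimen". No fact shares same agent, recipient, setting (Yusuf / Idris / in the foyer) with a different thing. 0.
(ii): focus "Yusuf". No fact shares same thing, recipient, setting (the specimen / Idris / in the foyer) with a different agent. 0.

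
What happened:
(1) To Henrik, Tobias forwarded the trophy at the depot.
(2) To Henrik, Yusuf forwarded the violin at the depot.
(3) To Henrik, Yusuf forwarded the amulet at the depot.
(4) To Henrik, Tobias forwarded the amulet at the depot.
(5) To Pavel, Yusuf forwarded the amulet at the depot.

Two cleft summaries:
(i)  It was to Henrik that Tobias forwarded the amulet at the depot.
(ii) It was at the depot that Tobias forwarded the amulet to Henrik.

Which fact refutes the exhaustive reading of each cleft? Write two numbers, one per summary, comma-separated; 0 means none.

(i): focus "Henrik". No fact shares Tobias as agent and the amulet as thing and at the depot as setting with a different recipient. 0.
(ii): focus "at the depot". No fact shares Tobias as agent and the amulet as thing and Henrik as recipient with a different setting. 0.

0, 0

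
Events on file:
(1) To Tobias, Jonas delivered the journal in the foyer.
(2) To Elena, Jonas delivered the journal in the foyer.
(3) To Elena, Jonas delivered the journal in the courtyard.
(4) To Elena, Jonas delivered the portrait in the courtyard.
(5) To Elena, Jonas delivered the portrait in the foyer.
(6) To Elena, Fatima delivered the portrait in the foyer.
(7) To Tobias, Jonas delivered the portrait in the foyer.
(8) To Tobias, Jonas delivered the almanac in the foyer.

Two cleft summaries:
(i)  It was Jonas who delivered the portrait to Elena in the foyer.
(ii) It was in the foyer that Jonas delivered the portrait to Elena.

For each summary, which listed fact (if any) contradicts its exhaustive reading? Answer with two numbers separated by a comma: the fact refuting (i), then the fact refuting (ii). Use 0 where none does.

6, 4

(i): focus "Jonas". Looking for same thing, recipient, setting (the portrait / Elena / in the foyer) with some other agent — fact (6) has Fatima there. Refuted.
(ii): focus "in the foyer". Looking for same agent, thing, recipient (Jonas / the portrait / Elena) with some other setting — fact (4) has in the courtyard there. Refuted.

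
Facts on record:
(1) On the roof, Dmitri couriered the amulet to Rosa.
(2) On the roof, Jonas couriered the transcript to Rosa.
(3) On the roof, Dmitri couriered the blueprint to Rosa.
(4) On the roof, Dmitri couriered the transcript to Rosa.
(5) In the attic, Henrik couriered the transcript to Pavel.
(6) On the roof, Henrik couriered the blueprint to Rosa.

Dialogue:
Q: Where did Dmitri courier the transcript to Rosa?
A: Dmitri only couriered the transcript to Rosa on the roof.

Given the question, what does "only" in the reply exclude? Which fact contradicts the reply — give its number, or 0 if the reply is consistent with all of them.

The question "Where did ...?" targets the setting, so in the reply the focus falls on "on the roof".
"Only" then excludes alternative settings while the background — Dmitri as agent and the transcript as thing and Rosa as recipient — is held fixed.
No listed fact shares that background with another setting. Nothing contradicts the reply.
(Fact (1) would refute a reading with focus on the thing — but that is not what the question asks.)

0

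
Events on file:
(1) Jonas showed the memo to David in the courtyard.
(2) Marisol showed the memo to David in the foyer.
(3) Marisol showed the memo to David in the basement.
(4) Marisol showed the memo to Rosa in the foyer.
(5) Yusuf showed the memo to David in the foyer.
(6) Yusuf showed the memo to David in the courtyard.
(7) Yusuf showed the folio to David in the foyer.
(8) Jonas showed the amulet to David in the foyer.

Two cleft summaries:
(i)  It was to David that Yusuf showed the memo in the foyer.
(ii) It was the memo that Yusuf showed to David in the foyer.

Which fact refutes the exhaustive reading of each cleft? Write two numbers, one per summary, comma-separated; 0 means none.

(i): focus "David". No fact shares agent = Yusuf, thing = the memo, setting = in the foyer with a different recipient. 0.
(ii): focus "the memo". Looking for agent = Yusuf, recipient = David, setting = in the foyer with some other thing — fact (7) has the folio there. Refuted.

0, 7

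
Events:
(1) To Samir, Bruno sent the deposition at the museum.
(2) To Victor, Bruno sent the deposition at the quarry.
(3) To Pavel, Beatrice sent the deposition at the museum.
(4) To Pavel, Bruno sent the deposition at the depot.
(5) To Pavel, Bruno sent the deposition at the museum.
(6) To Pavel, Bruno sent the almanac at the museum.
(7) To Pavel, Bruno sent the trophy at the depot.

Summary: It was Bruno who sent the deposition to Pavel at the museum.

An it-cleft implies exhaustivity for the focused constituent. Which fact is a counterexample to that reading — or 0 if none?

The cleft puts "Bruno" in focus and presupposes the open proposition with thing = the deposition, recipient = Pavel, setting = at the museum.
The exhaustive reading says no other agent fits that background.
But fact (3) also has thing = the deposition, recipient = Pavel, setting = at the museum, with agent = Beatrice — so the exhaustive reading fails.

3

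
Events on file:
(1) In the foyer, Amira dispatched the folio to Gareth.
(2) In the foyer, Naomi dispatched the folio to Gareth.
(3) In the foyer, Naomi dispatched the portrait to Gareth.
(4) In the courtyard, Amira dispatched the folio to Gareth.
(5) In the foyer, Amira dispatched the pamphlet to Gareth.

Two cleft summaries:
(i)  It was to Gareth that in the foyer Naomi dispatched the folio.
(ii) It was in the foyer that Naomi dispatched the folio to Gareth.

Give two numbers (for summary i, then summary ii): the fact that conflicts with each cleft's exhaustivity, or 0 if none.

(i): focus "Gareth". No fact shares agent = Naomi, thing = the folio, setting = in the foyer with a different recipient. 0.
(ii): focus "in the foyer". No fact shares agent = Naomi, thing = the folio, recipient = Gareth with a different setting. 0.

0, 0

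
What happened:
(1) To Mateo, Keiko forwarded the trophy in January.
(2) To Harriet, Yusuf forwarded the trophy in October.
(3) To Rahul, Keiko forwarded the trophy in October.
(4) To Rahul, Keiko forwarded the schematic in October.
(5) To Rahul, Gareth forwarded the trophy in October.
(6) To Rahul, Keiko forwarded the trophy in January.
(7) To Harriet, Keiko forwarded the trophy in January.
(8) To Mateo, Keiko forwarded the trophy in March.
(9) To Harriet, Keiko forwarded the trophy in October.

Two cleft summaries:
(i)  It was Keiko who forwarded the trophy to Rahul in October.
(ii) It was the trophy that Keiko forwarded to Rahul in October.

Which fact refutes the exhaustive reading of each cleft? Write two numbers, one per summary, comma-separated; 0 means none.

5, 4

Summary (i) focuses "Keiko" (the agent); background same thing, recipient, setting (the trophy / Rahul / in October). Fact (5) matches that background with agent = Gareth — refutes (i).
Summary (ii) focuses "the trophy" (the thing); background same agent, recipient, setting (Keiko / Rahul / in October). Fact (4) matches that background with thing = the schematic — refutes (ii).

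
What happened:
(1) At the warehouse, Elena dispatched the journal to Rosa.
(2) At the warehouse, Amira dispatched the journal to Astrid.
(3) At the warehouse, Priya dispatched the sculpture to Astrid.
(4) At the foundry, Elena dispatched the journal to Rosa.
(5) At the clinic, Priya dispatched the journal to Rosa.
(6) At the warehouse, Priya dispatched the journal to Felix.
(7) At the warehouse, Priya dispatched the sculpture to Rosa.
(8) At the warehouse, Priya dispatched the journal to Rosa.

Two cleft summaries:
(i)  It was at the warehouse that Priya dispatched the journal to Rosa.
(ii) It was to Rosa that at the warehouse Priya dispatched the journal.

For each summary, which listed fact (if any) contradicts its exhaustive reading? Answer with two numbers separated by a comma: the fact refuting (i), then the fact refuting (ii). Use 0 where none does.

5, 6

(i): focus "at the warehouse". Looking for Priya as agent and the journal as thing and Rosa as recipient with some other setting — fact (5) has at the clinic there. Refuted.
(ii): focus "Rosa". Looking for Priya as agent and the journal as thing and at the warehouse as setting with some other recipient — fact (6) has Felix there. Refuted.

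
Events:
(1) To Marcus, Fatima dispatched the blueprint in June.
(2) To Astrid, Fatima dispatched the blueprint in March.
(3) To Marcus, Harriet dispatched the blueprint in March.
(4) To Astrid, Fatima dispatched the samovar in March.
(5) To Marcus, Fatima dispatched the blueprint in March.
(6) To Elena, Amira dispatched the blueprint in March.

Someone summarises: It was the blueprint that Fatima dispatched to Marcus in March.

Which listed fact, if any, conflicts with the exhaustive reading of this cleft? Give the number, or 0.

The cleft puts "the blueprint" in focus and presupposes the open proposition with Fatima as agent and Marcus as recipient and in March as setting.
The exhaustive reading says no other thing fits that background.
No listed fact matches the background with a different thing. Exhaustivity holds.

0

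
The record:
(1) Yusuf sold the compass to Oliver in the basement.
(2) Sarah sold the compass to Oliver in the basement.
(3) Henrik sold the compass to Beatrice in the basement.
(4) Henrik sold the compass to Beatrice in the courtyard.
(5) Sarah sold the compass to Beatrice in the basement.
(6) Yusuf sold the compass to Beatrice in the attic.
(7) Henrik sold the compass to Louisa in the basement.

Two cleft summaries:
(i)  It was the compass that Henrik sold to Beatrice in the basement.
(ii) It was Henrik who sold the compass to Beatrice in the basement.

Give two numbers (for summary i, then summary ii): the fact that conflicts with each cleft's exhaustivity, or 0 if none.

0, 5

(i): focus "the compass". No fact shares agent = Henrik, recipient = Beatrice, setting = in the basement with a different thing. 0.
(ii): focus "Henrik". Looking for thing = the compass, recipient = Beatrice, setting = in the basement with some other agent — fact (5) has Sarah there. Refuted.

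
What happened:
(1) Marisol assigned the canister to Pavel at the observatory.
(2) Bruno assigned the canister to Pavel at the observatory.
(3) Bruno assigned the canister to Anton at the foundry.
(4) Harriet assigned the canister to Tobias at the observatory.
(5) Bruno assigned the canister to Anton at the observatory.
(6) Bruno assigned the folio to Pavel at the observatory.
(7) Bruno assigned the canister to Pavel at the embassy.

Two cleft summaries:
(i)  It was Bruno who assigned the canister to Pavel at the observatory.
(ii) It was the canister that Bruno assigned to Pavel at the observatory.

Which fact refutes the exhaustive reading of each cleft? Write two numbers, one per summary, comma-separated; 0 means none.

(i): focus "Bruno". Looking for same thing, recipient, setting (the canister / Pavel / at the observatory) with some other agent — fact (1) has Marisol there. Refuted.
(ii): focus "the canister". Looking for same agent, recipient, setting (Bruno / Pavel / at the observatory) with some other thing — fact (6) has the folio there. Refuted.

1, 6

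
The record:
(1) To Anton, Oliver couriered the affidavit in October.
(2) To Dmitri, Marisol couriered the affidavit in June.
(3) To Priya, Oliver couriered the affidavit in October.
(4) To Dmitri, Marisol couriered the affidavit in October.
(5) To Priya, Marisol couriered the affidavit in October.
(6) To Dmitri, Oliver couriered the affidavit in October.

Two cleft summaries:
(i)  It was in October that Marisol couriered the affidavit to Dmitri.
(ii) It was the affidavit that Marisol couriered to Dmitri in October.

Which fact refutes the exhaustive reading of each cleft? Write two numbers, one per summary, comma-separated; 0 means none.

Summary (i) focuses "in October" (the setting); background Marisol as agent and the affidavit as thing and Dmitri as recipient. Fact (2) matches that background with setting = in June — refutes (i).
Summary (ii) focuses "the affidavit" (the thing); background Marisol as agent and Dmitri as recipient and in October as setting. No fact matches that background with a different thing, so 0.

2, 0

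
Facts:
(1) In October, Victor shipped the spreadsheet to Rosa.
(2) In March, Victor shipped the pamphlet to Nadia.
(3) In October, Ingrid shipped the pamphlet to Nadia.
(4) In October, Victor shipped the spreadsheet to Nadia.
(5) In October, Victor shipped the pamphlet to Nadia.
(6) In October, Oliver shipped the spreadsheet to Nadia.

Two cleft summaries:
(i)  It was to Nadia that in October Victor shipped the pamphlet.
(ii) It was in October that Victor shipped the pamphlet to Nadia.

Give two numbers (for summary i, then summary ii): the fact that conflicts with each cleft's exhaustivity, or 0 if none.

0, 2

Summary (i) focuses "Nadia" (the recipient); background Victor as agent and the pamphlet as thing and in October as setting. No fact matches that background with a different recipient, so 0.
Summary (ii) focuses "in October" (the setting); background Victor as agent and the pamphlet as thing and Nadia as recipient. Fact (2) matches that background with setting = in March — refutes (ii).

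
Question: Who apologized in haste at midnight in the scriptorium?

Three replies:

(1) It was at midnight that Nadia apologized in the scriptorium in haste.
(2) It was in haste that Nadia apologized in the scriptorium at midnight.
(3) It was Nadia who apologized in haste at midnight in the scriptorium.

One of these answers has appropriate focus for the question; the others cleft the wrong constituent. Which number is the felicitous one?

3

The question word "who" targets the subject (agent).
Option (1) clefts "at midnight" — the time, not what was asked.
Option (2) clefts "in haste" — the manner, not what was asked.
Option (3) clefts "Nadia" — that matches what the question asks about.
So the congruent reply is (3).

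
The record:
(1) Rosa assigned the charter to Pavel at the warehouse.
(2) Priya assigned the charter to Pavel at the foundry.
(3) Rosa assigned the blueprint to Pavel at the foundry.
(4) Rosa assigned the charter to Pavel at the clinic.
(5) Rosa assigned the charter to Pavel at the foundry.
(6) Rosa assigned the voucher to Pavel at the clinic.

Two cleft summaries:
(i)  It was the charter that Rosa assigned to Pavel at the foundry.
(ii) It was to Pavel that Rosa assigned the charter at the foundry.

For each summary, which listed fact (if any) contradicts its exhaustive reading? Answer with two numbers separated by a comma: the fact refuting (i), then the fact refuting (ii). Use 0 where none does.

3, 0

(i): focus "the charter". Looking for agent = Rosa, recipient = Pavel, setting = at the foundry with some other thing — fact (3) has the blueprint there. Refuted.
(ii): focus "Pavel". No fact shares agent = Rosa, thing = the charter, setting = at the foundry with a different recipient. 0.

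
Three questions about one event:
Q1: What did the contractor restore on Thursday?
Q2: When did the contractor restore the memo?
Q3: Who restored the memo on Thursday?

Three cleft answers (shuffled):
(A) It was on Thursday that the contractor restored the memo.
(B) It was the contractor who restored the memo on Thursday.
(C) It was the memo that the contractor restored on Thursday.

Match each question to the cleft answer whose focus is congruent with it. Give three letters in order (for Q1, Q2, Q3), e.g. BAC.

CAB

Q1 asks about the direct object; cleft (C) focuses "the memo", which is the direct object — so Q1 → C.
Q2 asks about the time; cleft (A) focuses "on Thursday", which is the time — so Q2 → A.
Q3 asks about the subject (agent); cleft (B) focuses "the contractor", which is the subject (agent) — so Q3 → B.
Mapping: Q1→C, Q2→A, Q3→B.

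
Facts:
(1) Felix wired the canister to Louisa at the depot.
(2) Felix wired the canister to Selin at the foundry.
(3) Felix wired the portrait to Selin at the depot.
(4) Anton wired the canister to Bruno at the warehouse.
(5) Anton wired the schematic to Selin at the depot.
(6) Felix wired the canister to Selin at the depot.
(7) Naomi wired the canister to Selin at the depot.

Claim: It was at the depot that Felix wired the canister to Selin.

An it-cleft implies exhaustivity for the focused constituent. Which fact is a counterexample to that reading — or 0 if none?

The cleft puts "at the depot" in focus and presupposes the open proposition with Felix as agent and the canister as thing and Selin as recipient.
The exhaustive reading says no other setting fits that background.
But fact (2) also has Felix as agent and the canister as thing and Selin as recipient, with setting = at the foundry — so the exhaustive reading fails.

2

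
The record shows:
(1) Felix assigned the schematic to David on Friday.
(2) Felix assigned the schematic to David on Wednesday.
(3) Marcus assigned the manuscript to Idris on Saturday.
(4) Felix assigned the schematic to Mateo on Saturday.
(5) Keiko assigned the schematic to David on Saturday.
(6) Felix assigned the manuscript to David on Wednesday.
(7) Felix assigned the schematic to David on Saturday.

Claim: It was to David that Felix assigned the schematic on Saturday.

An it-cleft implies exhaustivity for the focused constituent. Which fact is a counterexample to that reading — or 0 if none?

4

The cleft puts "David" in focus and presupposes the open proposition with agent = Felix, thing = the schematic, setting = on Saturday.
The exhaustive reading says no other recipient fits that background.
Fact (4) shares the background but with recipient = Mateo; exhaustivity is violated.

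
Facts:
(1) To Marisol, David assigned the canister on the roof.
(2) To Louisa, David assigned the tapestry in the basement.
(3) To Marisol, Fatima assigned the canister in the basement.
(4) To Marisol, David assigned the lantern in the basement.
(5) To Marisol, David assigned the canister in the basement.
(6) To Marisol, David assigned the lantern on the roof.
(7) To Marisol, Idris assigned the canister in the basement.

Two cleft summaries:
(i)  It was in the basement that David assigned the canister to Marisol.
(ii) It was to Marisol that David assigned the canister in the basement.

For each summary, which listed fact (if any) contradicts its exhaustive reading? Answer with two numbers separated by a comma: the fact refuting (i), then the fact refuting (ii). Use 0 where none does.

1, 0

Summary (i) focuses "in the basement" (the setting); background David as agent and the canister as thing and Marisol as recipient. Fact (1) matches that background with setting = on the roof — refutes (i).
Summary (ii) focuses "Marisol" (the recipient); background David as agent and the canister as thing and in the basement as setting. No fact matches that background with a different recipient, so 0.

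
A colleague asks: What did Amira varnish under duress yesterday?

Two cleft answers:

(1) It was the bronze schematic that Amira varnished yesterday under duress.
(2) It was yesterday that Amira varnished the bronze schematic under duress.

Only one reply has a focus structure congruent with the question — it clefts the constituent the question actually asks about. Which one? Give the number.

The question word "what" targets the direct object.
Option (1) clefts "the bronze schematic" — that matches what the question asks about.
Option (2) clefts "yesterday" — the time, not what was asked.
So the congruent reply is (1).

1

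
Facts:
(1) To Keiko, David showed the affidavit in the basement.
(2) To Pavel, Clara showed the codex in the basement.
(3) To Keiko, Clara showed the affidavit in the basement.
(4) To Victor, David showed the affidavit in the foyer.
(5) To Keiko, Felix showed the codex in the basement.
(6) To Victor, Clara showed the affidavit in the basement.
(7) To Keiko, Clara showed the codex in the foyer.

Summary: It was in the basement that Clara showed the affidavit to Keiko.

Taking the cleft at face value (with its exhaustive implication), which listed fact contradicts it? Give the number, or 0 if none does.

0

Focus of the cleft: "in the basement" (the setting). Presupposed background: same agent, thing, recipient (Clara / the affidavit / Keiko).
The exhaustive reading says no other setting fits that background.
No listed fact matches the background with a different setting. Exhaustivity holds.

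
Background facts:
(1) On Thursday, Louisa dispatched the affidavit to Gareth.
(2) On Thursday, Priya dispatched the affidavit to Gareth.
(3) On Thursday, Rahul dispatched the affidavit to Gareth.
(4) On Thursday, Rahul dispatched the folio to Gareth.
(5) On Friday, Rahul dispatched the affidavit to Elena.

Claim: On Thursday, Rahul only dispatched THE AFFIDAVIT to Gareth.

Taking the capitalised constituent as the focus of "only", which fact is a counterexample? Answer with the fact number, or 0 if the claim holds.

4

Focus (in capitals) is "the affidavit" — the thing. "Only" excludes alternative things while holding fixed same agent, recipient, setting (Rahul / Gareth / on Thursday).
Fact (4) shares the background but differs in thing (the folio) — a counterexample.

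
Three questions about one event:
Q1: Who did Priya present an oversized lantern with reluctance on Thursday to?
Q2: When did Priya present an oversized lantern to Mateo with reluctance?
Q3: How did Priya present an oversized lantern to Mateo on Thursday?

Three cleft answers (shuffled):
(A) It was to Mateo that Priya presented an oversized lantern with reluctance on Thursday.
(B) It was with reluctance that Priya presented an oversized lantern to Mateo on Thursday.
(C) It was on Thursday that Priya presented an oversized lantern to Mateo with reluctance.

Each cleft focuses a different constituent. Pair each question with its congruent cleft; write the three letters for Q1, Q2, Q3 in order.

Q1 asks about the recipient; cleft (A) focuses "to Mateo", which is the recipient — so Q1 → A.
Q2 asks about the time; cleft (C) focuses "on Thursday", which is the time — so Q2 → C.
Q3 asks about the manner; cleft (B) focuses "with reluctance", which is the manner — so Q3 → B.
Mapping: Q1→A, Q2→C, Q3→B.

ACB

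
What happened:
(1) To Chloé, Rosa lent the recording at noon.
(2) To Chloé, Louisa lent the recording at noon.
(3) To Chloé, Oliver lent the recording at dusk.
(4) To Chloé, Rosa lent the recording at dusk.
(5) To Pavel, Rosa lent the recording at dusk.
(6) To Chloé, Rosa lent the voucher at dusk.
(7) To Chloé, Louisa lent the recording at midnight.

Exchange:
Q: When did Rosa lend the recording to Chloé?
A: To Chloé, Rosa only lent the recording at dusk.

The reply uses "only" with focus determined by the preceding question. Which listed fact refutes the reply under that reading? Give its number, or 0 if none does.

1

Answering "When did ...?" puts focus on the setting — here, "at dusk".
"Only" then excludes alternative settings while the background — same agent, thing, recipient (Rosa / the recording / Chloé) — is held fixed.
Fact (1) shares the background with a different setting (at noon) — counterexample.
(Fact (6) would refute a reading with focus on the thing — but that is not what the question asks.)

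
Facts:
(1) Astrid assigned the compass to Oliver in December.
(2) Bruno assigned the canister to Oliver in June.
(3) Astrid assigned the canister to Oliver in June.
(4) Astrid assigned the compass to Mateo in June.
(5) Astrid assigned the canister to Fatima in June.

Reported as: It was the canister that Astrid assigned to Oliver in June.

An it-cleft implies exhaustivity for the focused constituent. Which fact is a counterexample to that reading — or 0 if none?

0

The cleft puts "the canister" in focus and presupposes the open proposition with same agent, recipient, setting (Astrid / Oliver / in June).
The exhaustive reading says no other thing fits that background.
Every other fact differs from the presupposition on some backgrounded slot, so none challenges the exhaustivity.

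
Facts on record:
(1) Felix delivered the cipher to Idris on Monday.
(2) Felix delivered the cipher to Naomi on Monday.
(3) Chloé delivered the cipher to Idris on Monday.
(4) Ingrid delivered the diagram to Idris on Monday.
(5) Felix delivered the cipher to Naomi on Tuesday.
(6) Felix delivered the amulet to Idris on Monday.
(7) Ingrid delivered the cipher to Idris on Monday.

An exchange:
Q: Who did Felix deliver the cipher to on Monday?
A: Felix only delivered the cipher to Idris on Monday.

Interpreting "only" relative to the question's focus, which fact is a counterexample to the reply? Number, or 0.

The question "Who did ... to ...?" targets the recipient, so in the reply the focus falls on "Idris".
So "only" ranges over recipients; the rest (Felix as agent and the cipher as thing and on Monday as setting) is presupposed.
Fact (2) keeps Felix as agent and the cipher as thing and on Monday as setting but has recipient = Naomi; that refutes the reply.
(Fact (6) would refute a reading with focus on the thing — but that is not what the question asks.)

2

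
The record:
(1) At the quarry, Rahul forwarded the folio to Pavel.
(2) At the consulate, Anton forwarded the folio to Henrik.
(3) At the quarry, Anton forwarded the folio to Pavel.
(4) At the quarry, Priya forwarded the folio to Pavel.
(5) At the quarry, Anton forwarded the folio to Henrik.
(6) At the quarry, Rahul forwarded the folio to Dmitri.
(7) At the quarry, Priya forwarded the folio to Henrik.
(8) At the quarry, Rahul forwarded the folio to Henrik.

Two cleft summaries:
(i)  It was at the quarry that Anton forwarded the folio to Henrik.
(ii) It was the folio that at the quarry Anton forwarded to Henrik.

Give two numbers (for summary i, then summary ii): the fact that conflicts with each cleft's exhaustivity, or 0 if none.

Summary (i) focuses "at the quarry" (the setting); background same agent, thing, recipient (Anton / the folio / Henrik). Fact (2) matches that background with setting = at the consulate — refutes (i).
Summary (ii) focuses "the folio" (the thing); background same agent, recipient, setting (Anton / Henrik / at the quarry). No fact matches that background with a different thing, so 0.

2, 0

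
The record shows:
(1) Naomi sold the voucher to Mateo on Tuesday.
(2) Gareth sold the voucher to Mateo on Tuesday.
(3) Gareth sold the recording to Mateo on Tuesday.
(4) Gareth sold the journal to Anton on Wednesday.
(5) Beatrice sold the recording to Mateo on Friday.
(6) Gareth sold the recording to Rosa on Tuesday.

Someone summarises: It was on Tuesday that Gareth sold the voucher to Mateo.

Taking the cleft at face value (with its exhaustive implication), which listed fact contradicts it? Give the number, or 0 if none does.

0

Focus of the cleft: "on Tuesday" (the setting). Presupposed background: same agent, thing, recipient (Gareth / the voucher / Mateo).
The exhaustive reading says no other setting fits that background.
No listed fact matches the background with a different setting. Exhaustivity holds.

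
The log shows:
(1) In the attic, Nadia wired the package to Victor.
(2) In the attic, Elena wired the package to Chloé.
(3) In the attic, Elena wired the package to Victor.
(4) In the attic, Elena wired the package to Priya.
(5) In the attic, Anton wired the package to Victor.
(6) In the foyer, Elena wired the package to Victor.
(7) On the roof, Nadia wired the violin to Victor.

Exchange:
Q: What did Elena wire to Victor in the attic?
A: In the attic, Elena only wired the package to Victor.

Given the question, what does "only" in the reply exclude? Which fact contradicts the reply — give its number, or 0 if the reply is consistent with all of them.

The question "What did ...?" targets the thing, so in the reply the focus falls on "the package".
So "only" ranges over things; the rest (Elena as agent and Victor as recipient and in the attic as setting) is presupposed.
No fact keeps Elena as agent and Victor as recipient and in the attic as setting while changing the thing; every other fact differs on something backgrounded. The reply stands.
(Fact (6) would refute a reading with focus on the setting — but that is not what the question asks.)

0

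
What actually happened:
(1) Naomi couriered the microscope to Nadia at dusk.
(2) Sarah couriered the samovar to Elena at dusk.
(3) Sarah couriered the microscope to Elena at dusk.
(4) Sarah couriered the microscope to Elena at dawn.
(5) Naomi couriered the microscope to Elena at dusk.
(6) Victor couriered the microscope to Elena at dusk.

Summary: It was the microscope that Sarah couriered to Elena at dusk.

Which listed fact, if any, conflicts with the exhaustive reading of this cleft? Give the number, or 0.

2

Focus of the cleft: "the microscope" (the thing). Presupposed background: Sarah as agent and Elena as recipient and at dusk as setting.
Exhaustivity: the microscope is the only thing satisfying that background.
But fact (2) also has Sarah as agent and Elena as recipient and at dusk as setting, with thing = the samovar — so the exhaustive reading fails.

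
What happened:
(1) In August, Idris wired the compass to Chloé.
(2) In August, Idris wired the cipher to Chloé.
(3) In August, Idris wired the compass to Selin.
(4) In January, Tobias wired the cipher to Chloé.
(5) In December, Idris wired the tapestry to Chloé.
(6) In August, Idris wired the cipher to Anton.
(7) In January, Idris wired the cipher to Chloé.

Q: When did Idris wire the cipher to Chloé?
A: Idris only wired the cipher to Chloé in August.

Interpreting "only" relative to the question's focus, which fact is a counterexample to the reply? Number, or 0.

7

Answering "When did ...?" puts focus on the setting — here, "in August".
"Only" then excludes alternative settings while the background — same agent, thing, recipient (Idris / the cipher / Chloé) — is held fixed.
Fact (7) shares the background with a different setting (in January) — counterexample.
(Fact (1) would refute a reading with focus on the thing — but that is not what the question asks.)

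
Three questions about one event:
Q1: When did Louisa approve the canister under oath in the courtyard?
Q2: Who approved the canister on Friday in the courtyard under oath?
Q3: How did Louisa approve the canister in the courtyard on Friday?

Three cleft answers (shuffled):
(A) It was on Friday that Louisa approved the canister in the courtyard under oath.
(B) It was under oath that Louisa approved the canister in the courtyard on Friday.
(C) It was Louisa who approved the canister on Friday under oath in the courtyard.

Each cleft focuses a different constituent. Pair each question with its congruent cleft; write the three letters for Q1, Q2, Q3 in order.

ACB

Q1 asks about the time; cleft (A) focuses "on Friday", which is the time — so Q1 → A.
Q2 asks about the subject (agent); cleft (C) focuses "Louisa", which is the subject (agent) — so Q2 → C.
Q3 asks about the manner; cleft (B) focuses "under oath", which is the manner — so Q3 → B.
Mapping: Q1→A, Q2→C, Q3→B.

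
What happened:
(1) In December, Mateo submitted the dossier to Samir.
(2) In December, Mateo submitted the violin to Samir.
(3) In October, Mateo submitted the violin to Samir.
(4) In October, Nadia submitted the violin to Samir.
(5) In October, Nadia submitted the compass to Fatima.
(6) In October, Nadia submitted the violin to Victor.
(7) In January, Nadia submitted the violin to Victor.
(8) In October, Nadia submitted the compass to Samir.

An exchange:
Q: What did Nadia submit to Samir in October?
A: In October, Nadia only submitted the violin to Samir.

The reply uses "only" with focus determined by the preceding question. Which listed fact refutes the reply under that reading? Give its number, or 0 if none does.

Answering "What did ...?" puts focus on the thing — here, "the violin".
So "only" ranges over things; the rest (Nadia as agent and Samir as recipient and in October as setting) is presupposed.
Fact (8) shares the background with a different thing (the compass) — counterexample.
(Fact (6) would refute a reading with focus on the recipient — but that is not what the question asks.)

8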